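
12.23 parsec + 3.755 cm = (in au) 2.523e+06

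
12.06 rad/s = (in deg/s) 691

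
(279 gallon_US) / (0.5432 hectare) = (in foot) 0.0006379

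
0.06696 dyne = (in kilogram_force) 6.828e-08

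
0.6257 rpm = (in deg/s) 3.754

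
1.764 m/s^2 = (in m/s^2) 1.764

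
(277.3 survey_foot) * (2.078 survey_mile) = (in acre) 69.85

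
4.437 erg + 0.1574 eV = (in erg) 4.437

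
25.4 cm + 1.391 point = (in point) 721.4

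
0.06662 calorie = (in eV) 1.74e+18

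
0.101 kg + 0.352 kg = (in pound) 0.9987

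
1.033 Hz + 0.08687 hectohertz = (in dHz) 97.2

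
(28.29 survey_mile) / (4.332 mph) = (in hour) 6.53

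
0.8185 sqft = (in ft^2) 0.8185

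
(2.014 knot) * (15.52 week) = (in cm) 9.725e+08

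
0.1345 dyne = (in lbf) 3.024e-07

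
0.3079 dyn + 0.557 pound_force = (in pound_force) 0.557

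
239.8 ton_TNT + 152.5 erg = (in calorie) 2.398e+11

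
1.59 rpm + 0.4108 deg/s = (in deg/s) 9.951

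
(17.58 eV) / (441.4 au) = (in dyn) 4.266e-27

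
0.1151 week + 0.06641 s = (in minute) 1160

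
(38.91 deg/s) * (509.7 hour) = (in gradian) 7.933e+07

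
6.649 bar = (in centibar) 664.9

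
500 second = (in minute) 8.333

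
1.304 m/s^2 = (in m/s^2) 1.304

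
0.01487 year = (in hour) 130.3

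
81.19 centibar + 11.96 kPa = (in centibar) 93.15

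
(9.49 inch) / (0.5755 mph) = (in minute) 0.01562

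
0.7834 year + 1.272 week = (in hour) 7076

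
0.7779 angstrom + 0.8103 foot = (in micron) 2.47e+05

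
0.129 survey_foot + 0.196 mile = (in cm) 3.155e+04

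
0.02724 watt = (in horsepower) 3.653e-05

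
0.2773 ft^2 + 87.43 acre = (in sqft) 3.808e+06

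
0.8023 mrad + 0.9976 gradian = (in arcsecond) 3398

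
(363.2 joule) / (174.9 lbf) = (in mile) 0.0002901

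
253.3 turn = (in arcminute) 5.471e+06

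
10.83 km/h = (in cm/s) 300.8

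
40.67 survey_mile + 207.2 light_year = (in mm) 1.96e+21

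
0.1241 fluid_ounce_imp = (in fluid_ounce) 0.1192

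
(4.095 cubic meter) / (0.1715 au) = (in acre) 3.944e-14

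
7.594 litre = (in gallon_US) 2.006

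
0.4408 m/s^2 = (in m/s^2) 0.4408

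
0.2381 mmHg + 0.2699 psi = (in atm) 0.01868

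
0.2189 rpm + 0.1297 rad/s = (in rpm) 1.457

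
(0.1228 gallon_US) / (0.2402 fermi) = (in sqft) 2.083e+13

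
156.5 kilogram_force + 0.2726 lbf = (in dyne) 1.536e+08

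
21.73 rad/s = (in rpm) 207.5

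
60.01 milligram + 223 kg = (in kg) 223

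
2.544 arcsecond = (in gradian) 0.0007852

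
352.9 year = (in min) 1.855e+08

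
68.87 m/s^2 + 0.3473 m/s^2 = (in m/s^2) 69.22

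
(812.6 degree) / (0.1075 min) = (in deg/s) 126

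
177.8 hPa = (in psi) 2.579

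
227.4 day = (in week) 32.49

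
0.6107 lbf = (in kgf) 0.277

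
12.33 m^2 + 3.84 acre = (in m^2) 1.555e+04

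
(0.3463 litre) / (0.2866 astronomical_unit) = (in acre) 1.996e-18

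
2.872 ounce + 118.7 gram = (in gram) 200.1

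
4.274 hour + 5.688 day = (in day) 5.866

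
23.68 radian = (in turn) 3.769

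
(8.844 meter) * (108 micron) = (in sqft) 0.01028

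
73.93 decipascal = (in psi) 0.001072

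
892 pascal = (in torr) 6.691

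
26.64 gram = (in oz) 0.9397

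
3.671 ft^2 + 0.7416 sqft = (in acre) 0.0001013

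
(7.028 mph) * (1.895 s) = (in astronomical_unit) 3.98e-11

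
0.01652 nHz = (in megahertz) 1.652e-17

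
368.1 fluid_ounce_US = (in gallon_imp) 2.395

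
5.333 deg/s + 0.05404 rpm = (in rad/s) 0.09874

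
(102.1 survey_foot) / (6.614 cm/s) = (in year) 1.492e-05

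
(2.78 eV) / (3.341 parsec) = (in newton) 4.32e-36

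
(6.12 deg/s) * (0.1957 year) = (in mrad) 6.592e+08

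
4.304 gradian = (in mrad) 67.61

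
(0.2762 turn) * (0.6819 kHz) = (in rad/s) 1183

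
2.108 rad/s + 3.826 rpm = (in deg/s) 143.7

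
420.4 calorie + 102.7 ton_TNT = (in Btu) 4.073e+08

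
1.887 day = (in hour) 45.29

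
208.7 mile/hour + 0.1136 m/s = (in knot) 181.6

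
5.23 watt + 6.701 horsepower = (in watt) 5002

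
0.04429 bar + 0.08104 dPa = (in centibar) 4.429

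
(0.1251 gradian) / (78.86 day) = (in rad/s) 2.884e-10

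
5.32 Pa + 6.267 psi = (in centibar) 43.21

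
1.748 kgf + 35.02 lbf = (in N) 172.9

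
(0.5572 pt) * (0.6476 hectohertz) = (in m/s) 0.01273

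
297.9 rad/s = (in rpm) 2845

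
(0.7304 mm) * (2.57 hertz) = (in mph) 0.004199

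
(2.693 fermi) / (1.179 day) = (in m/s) 2.644e-20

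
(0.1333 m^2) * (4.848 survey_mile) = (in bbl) 6542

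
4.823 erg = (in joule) 4.823e-07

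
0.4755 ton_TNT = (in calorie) 4.755e+08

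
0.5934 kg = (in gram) 593.4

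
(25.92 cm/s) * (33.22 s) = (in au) 5.756e-11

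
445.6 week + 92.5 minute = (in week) 445.6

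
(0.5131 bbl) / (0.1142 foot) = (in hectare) 0.0002344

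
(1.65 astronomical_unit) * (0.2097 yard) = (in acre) 1.17e+07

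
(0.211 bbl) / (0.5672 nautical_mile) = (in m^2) 3.194e-05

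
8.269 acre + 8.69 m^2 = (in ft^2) 3.603e+05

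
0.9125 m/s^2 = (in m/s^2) 0.9125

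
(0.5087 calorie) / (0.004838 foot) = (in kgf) 147.2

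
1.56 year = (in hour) 1.367e+04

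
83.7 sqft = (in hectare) 0.0007776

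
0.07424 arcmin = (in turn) 3.437e-06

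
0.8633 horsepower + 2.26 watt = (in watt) 646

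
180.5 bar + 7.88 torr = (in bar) 180.5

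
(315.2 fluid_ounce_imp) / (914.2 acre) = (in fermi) 2.421e+06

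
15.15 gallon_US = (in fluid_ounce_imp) 2018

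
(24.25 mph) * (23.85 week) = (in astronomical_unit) 0.001045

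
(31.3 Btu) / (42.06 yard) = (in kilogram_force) 87.56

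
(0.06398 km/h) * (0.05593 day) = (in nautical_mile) 0.04637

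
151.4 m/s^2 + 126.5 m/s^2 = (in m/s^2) 277.9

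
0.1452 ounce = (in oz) 0.1452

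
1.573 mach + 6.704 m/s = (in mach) 1.593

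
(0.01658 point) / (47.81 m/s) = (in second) 1.223e-07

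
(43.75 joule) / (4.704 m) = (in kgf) 0.9484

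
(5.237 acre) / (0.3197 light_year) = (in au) 4.684e-23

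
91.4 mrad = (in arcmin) 314.2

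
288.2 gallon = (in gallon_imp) 240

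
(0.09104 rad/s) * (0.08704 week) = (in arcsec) 9.885e+08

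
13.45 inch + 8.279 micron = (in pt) 968.4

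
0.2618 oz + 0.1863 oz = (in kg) 0.0127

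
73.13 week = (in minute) 7.372e+05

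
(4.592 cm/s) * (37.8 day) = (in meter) 1.5e+05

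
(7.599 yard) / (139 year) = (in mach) 4.655e-12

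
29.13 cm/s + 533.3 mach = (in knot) 3.53e+05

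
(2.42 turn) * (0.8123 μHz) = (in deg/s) 0.0007077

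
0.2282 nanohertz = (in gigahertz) 2.282e-19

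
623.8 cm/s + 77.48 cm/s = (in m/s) 7.013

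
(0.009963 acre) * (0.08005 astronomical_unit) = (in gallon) 1.276e+14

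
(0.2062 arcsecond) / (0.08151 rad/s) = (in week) 2.028e-11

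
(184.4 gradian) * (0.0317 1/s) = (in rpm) 0.8768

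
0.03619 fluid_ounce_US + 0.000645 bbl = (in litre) 0.1036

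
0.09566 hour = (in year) 1.092e-05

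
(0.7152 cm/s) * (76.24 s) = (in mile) 0.0003388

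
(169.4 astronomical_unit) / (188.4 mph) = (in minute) 5.015e+09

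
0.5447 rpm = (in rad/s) 0.05704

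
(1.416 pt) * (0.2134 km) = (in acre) 2.634e-05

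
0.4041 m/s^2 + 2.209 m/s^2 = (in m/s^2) 2.613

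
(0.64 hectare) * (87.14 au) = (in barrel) 5.248e+17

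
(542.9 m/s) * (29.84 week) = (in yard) 1.072e+10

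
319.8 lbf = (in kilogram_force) 145.1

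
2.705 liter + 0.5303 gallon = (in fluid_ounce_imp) 165.9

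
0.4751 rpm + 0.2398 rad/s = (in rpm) 2.765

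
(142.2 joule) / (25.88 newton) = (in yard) 6.009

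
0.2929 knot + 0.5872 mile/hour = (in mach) 0.001213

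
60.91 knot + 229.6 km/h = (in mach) 0.2793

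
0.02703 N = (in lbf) 0.006077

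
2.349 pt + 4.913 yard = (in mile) 0.002792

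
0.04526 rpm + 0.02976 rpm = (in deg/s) 0.4501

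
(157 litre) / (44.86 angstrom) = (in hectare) 3500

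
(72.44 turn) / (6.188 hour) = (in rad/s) 0.02043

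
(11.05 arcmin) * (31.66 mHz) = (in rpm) 0.0009718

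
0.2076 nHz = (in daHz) 2.076e-11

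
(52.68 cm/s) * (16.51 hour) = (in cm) 3.131e+06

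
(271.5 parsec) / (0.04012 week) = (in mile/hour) 7.723e+14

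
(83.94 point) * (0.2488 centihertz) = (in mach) 2.164e-07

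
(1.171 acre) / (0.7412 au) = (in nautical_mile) 2.308e-11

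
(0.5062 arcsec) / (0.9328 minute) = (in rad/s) 4.385e-08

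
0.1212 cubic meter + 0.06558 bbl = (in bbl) 0.8279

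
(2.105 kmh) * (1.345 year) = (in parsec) 8.038e-10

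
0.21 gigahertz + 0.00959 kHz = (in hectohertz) 2.1e+06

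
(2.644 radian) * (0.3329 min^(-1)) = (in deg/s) 0.8405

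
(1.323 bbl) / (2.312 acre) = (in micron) 22.48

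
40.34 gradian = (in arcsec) 1.307e+05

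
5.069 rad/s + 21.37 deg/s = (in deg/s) 311.8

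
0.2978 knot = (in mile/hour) 0.3427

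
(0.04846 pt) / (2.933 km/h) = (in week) 3.469e-11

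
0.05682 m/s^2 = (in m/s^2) 0.05682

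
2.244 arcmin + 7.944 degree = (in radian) 0.1393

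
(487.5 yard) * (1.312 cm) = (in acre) 0.001445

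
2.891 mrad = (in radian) 0.002891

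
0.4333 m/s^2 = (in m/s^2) 0.4333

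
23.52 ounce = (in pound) 1.47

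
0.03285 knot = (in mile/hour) 0.0378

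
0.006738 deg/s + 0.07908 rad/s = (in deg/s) 4.538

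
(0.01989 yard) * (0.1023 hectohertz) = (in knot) 0.3617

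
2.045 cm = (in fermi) 2.045e+13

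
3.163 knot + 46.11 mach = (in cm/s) 1.57e+06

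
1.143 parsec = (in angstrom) 3.527e+26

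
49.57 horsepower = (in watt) 3.696e+04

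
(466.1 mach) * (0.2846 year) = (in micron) 1.424e+18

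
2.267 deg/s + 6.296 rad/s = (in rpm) 60.5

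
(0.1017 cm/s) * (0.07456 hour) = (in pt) 773.8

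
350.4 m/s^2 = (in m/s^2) 350.4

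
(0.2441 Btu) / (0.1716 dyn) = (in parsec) 4.864e-09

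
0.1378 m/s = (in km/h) 0.4961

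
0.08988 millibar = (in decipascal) 89.88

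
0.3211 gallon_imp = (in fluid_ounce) 49.36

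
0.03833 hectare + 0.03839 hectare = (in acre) 0.1896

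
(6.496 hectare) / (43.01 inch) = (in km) 59.46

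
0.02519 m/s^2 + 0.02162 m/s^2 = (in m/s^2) 0.04681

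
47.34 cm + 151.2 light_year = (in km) 1.43e+15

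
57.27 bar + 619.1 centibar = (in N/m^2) 6.346e+06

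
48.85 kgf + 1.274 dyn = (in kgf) 48.85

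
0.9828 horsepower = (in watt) 732.9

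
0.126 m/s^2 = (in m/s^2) 0.126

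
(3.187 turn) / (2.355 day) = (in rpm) 0.0009398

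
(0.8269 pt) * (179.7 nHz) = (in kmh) 1.887e-10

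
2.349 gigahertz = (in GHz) 2.349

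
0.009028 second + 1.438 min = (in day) 0.0009987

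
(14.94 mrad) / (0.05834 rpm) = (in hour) 0.0006793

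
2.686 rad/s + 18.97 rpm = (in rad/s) 4.673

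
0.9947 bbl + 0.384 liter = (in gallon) 41.88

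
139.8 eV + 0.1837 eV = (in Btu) 2.126e-20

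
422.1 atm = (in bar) 427.7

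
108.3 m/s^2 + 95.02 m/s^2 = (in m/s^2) 203.3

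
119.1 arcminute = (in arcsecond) 7146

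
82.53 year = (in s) 2.603e+09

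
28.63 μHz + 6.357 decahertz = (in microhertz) 6.357e+07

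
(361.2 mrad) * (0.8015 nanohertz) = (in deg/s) 1.659e-08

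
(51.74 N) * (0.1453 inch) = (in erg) 1.91e+06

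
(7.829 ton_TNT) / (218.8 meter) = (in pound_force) 3.366e+07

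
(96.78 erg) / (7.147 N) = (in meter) 1.354e-06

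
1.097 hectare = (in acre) 2.711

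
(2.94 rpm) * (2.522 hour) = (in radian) 2795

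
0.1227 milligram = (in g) 0.0001227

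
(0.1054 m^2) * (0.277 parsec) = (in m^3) 9.009e+14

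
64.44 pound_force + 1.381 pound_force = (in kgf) 29.86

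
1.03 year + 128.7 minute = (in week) 53.72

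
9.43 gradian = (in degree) 8.487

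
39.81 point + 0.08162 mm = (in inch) 0.5561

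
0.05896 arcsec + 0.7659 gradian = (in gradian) 0.7659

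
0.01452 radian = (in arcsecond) 2995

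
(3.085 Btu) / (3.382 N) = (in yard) 1052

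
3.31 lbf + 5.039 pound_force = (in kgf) 3.787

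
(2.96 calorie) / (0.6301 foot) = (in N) 64.49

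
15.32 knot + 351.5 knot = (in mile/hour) 422.1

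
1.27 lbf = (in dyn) 5.649e+05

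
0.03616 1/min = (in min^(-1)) 0.03616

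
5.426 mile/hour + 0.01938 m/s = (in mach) 0.007181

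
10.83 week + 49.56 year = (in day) 1.817e+04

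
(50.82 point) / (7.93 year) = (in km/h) 2.581e-10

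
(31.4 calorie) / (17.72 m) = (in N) 7.414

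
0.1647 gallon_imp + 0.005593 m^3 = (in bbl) 0.03989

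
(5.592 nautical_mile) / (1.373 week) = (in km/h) 0.0449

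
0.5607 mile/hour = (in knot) 0.4872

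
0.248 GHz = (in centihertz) 2.48e+10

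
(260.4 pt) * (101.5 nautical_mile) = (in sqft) 1.859e+05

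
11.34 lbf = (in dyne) 5.044e+06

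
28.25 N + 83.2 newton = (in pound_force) 25.05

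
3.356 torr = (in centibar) 0.4474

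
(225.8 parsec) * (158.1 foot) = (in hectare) 3.358e+16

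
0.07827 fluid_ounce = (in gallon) 0.0006115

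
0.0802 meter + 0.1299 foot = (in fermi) 1.198e+14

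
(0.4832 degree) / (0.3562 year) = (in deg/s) 4.302e-08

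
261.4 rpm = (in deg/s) 1568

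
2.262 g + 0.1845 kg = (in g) 186.8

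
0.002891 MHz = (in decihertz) 2.891e+04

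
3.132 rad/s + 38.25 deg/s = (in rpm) 36.28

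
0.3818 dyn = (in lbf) 8.583e-07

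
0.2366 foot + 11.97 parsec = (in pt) 1.047e+21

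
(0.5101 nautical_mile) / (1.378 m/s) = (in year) 2.174e-05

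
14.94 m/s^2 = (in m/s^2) 14.94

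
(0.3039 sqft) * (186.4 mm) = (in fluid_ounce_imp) 185.2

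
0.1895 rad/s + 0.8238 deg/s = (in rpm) 1.947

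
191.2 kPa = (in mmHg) 1434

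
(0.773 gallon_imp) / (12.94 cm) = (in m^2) 0.02716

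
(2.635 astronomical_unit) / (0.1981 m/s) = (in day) 2.303e+07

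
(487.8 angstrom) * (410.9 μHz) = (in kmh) 7.216e-11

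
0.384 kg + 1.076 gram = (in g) 385.1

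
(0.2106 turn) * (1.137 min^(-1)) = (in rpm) 0.2395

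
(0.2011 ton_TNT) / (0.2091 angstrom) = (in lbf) 9.046e+18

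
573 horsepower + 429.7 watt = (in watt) 4.277e+05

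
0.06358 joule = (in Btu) 6.026e-05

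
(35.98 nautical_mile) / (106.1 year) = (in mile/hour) 4.455e-05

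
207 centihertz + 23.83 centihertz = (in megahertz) 2.308e-06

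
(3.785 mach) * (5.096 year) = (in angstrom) 2.071e+21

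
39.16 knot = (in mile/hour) 45.06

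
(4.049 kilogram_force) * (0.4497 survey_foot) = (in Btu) 0.005159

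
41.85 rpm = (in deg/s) 251.1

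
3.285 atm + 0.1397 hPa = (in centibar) 332.9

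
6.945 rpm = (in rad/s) 0.7273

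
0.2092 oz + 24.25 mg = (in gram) 5.955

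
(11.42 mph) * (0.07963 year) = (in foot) 4.206e+07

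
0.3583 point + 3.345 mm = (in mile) 2.157e-06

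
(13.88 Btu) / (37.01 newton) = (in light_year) 4.182e-14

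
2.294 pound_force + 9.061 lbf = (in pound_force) 11.36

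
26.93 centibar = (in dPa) 2.693e+05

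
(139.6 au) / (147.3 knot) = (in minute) 4.593e+09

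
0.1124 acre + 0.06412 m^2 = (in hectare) 0.04549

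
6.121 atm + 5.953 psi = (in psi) 95.91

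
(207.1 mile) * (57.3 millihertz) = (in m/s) 1.91e+04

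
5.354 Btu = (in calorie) 1350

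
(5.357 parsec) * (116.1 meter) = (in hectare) 1.919e+15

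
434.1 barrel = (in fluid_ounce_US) 2.334e+06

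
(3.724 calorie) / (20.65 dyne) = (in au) 5.044e-07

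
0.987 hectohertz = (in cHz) 9870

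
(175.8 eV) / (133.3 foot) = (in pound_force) 1.558e-19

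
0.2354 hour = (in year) 2.687e-05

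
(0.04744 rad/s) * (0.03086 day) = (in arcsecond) 2.609e+07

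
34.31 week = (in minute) 3.458e+05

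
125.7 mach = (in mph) 9.574e+04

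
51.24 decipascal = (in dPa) 51.24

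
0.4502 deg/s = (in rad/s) 0.007857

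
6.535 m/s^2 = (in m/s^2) 6.535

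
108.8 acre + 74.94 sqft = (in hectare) 44.03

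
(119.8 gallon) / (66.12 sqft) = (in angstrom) 7.383e+08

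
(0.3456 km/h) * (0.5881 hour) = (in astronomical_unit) 1.359e-09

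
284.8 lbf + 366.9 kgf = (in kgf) 496.1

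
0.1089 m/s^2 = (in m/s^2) 0.1089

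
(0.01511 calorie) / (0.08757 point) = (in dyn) 2.046e+08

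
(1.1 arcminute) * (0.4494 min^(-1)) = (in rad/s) 2.397e-06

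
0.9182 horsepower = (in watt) 684.7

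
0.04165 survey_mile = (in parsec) 2.172e-15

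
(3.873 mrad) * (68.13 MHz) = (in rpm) 2.52e+06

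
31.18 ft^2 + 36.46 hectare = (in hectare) 36.46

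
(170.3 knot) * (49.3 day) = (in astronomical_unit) 0.002495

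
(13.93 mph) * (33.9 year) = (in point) 1.887e+13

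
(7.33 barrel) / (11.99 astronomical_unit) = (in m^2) 6.497e-13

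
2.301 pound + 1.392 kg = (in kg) 2.436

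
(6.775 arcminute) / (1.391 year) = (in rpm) 4.29e-10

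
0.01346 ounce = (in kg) 0.0003816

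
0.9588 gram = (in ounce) 0.03382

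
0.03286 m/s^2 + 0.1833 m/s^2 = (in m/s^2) 0.2162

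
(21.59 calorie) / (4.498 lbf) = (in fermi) 4.515e+15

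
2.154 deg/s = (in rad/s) 0.03759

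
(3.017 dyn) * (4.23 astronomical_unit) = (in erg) 1.909e+14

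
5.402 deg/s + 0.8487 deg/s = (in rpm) 1.042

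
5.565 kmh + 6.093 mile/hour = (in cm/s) 427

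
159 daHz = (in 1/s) 1590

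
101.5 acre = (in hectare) 41.08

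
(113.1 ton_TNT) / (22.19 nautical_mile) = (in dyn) 1.151e+12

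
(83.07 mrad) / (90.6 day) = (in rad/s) 1.061e-08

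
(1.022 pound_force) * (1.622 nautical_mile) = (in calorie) 3264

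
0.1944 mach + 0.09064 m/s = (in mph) 148.3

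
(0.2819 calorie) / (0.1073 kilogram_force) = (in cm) 112.1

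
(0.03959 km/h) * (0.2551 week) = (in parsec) 5.499e-14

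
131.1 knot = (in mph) 150.9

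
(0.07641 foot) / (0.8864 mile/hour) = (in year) 1.864e-09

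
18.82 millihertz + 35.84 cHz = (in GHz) 3.772e-10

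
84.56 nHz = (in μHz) 0.08456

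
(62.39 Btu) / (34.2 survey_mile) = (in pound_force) 0.2689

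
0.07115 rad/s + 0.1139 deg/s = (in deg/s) 4.19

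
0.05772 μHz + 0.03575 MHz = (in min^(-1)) 2.145e+06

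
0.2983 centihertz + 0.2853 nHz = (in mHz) 2.983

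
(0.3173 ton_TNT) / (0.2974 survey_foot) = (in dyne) 1.465e+15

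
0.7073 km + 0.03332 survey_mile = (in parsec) 2.466e-14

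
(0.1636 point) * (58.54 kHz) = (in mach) 0.009922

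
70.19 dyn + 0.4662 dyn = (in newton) 0.0007066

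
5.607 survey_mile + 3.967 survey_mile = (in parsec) 4.993e-13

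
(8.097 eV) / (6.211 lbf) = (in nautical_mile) 2.535e-23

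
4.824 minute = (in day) 0.00335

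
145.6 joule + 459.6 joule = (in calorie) 144.6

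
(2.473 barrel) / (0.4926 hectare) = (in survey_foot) 0.0002619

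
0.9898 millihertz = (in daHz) 9.898e-05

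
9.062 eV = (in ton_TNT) 3.47e-28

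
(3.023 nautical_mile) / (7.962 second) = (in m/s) 703.2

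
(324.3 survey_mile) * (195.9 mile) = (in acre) 4.066e+07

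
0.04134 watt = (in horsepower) 5.544e-05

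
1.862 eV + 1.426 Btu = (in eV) 9.39e+21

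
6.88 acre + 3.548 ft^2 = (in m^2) 2.784e+04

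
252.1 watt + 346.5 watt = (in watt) 598.6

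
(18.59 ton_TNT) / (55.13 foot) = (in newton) 4.629e+09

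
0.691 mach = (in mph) 526.3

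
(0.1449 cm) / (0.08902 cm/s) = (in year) 5.161e-08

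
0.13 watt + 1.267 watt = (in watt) 1.397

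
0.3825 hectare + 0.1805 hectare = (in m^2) 5630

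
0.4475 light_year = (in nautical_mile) 2.286e+12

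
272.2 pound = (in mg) 1.235e+08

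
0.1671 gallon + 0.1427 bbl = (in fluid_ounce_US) 788.5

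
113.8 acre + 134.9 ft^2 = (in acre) 113.8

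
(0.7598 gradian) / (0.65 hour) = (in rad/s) 5.1e-06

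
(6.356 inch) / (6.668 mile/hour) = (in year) 1.717e-09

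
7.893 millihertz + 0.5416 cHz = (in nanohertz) 1.331e+07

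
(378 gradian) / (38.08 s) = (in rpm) 1.489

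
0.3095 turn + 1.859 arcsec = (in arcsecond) 4.011e+05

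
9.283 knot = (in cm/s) 477.6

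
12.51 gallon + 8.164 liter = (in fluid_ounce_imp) 1954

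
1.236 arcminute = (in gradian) 0.02289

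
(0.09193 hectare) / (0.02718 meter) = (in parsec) 1.096e-12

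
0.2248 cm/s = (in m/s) 0.002248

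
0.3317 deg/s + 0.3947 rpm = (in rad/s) 0.04712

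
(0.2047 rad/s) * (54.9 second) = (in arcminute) 3.863e+04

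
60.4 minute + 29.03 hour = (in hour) 30.04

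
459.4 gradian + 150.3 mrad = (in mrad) 7367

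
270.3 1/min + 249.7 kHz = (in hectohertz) 2497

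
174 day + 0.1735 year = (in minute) 3.418e+05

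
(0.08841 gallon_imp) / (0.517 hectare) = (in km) 7.774e-11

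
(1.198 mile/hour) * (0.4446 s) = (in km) 0.0002381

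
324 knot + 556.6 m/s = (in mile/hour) 1618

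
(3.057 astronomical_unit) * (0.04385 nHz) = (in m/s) 20.05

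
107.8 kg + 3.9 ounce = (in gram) 1.079e+05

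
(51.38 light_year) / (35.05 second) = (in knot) 2.696e+16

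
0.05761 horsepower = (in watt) 42.96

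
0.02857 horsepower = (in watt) 21.3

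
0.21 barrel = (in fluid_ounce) 1129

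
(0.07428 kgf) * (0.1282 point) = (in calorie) 7.874e-06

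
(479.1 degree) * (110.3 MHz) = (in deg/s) 5.284e+10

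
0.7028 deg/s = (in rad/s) 0.01227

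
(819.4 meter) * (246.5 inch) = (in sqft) 5.522e+04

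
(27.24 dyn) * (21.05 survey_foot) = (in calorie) 0.0004177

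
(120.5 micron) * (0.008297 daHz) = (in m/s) 9.998e-06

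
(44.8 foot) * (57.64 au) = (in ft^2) 1.267e+15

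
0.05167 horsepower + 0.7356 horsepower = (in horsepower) 0.7873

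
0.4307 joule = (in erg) 4.307e+06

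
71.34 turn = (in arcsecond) 9.246e+07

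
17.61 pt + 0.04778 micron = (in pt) 17.61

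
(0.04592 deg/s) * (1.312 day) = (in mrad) 9.085e+04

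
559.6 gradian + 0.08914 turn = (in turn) 1.488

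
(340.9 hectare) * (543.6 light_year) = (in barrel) 1.103e+26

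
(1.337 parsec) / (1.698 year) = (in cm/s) 7.704e+10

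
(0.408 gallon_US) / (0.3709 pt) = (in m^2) 11.8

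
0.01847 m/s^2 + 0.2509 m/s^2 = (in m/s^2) 0.2694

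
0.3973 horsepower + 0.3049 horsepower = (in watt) 523.6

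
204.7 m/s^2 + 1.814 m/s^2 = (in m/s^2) 206.5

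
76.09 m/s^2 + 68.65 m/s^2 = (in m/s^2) 144.7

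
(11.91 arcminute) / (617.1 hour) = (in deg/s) 8.935e-08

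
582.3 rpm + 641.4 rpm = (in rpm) 1224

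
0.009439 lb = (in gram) 4.281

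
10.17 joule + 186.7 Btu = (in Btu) 186.7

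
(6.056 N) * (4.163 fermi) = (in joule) 2.521e-14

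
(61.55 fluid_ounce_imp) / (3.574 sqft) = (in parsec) 1.707e-19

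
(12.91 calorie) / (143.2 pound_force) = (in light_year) 8.963e-18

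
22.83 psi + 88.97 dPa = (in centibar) 157.4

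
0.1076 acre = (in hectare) 0.04354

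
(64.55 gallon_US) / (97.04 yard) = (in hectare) 2.754e-07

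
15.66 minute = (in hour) 0.261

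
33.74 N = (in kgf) 3.441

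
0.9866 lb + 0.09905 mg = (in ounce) 15.79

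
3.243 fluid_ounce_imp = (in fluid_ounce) 3.116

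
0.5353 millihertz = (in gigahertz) 5.353e-13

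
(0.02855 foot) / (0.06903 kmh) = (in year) 1.439e-08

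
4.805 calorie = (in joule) 20.1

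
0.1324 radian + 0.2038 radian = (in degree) 19.26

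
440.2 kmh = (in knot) 237.7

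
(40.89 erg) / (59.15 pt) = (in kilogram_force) 1.998e-05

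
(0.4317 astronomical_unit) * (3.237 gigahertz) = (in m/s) 2.09e+20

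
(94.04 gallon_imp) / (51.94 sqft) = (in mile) 5.505e-05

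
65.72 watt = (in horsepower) 0.08813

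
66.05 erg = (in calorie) 1.579e-06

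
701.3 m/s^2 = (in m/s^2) 701.3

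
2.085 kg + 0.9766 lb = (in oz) 89.17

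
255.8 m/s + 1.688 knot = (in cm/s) 2.567e+04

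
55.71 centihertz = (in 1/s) 0.5571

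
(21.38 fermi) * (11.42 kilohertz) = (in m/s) 2.442e-10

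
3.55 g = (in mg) 3550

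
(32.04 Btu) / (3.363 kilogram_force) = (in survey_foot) 3363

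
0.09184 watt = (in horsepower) 0.0001232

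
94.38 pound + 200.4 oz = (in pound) 106.9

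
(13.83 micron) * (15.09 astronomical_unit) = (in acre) 7715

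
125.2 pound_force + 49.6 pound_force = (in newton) 777.5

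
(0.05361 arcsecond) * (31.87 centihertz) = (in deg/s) 4.746e-06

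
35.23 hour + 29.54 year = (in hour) 2.588e+05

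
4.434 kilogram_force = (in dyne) 4.348e+06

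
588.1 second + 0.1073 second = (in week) 0.0009726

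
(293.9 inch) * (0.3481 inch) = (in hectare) 6.6e-06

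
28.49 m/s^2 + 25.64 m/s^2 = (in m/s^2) 54.13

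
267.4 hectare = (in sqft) 2.878e+07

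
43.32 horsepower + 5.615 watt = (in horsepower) 43.33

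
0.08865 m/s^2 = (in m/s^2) 0.08865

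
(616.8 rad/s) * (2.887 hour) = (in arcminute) 2.204e+10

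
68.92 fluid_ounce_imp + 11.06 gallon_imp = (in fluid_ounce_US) 1766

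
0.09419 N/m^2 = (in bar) 9.419e-07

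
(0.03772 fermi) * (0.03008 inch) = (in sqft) 3.102e-19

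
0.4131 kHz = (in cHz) 4.131e+04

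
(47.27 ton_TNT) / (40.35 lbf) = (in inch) 4.338e+10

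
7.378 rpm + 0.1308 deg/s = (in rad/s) 0.7749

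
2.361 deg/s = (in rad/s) 0.04121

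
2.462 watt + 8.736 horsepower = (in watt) 6517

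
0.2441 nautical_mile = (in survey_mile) 0.2809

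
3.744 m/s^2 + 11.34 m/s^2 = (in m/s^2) 15.08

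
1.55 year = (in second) 4.888e+07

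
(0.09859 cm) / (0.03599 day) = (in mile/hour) 7.092e-07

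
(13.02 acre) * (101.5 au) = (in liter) 8.001e+20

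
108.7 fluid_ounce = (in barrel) 0.02022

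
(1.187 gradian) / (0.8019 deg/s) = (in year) 4.224e-08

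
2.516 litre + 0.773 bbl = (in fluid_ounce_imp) 4414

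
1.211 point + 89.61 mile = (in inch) 5.678e+06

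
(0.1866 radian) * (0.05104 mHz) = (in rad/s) 9.524e-06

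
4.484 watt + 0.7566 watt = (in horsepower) 0.007028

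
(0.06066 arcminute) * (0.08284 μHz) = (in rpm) 1.396e-11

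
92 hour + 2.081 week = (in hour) 441.6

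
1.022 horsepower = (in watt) 762.1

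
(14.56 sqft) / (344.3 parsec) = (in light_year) 1.346e-35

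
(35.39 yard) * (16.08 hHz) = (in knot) 1.011e+05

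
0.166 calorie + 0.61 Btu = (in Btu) 0.6107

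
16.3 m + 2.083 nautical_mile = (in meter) 3874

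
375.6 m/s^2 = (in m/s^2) 375.6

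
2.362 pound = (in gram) 1071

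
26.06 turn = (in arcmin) 5.629e+05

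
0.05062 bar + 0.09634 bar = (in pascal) 1.47e+04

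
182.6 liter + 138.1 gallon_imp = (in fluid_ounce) 2.74e+04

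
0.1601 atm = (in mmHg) 121.7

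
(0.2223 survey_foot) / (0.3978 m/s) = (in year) 5.401e-09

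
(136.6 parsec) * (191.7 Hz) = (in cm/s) 8.08e+22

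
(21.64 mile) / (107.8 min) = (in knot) 10.47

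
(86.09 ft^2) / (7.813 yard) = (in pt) 3173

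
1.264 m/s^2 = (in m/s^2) 1.264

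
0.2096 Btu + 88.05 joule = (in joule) 309.2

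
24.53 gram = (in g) 24.53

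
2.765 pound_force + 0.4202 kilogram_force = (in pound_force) 3.691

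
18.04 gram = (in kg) 0.01804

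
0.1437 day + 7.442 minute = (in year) 0.0004079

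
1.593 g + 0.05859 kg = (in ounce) 2.123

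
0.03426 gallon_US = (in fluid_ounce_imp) 4.564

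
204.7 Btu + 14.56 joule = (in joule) 2.16e+05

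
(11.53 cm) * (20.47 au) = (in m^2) 3.531e+11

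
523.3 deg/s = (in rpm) 87.22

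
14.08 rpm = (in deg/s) 84.48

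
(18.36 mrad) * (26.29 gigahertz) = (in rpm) 4.609e+09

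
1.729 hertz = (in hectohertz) 0.01729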